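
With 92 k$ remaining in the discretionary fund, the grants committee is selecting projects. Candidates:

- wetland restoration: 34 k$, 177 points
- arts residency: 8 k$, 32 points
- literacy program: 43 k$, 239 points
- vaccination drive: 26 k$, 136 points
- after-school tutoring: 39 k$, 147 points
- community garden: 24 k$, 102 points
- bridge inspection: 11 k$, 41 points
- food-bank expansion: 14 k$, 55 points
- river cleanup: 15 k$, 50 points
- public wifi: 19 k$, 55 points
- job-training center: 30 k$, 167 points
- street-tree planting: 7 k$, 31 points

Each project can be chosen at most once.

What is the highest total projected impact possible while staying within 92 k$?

Ranking by ratio (projected impact/k$): job-training center 5.57, literacy program 5.56, vaccination drive 5.23, wetland restoration 5.21.
Filling by ratio: arts residency + literacy program + job-training center + street-tree planting for 469, with 4 k$ left unused.
Reworking the packing: wetland restoration + vaccination drive + job-training center uses 90 k$ and improves the total to 480.

480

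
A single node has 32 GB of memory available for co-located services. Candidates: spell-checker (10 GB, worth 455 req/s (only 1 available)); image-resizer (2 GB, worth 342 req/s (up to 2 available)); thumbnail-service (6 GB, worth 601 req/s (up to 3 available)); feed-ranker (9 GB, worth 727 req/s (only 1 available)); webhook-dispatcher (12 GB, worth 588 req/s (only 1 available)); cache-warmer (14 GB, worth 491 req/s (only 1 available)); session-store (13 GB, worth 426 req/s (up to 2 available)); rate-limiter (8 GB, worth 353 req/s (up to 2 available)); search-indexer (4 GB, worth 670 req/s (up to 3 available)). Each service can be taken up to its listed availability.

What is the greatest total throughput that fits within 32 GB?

By throughput per GB: image-resizer 171.00, search-indexer 167.50, thumbnail-service 100.17 lead.
Filling by ratio: 2×image-resizer + 2×thumbnail-service + 3×search-indexer for 3896, with 4 GB left unused.
The 2 GB tied up in image-resizer is better spent on thumbnail-service — total rises to 4155 (32 GB).
Every other selection either busts 32 GB or exceeds an availability limit or fails to beat 4155.

4155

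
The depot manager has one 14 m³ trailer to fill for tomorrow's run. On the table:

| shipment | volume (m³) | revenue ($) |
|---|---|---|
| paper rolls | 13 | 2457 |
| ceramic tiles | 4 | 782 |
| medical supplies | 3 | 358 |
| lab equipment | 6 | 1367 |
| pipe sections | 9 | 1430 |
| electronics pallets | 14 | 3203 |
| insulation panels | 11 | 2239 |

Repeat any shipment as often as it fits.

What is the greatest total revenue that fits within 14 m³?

3203

Ranking by ratio (revenue/m³): electronics pallets 228.79, lab equipment 227.83, insulation panels 203.55, ceramic tiles 195.50.
The ratio ordering already packs tightly: electronics pallets, 14 m³, 3203.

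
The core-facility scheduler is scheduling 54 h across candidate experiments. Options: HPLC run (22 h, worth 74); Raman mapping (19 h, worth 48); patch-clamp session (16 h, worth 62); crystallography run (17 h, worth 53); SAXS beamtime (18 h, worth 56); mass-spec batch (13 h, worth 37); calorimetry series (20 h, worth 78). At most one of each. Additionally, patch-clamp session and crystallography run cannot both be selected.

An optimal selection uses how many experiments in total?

3

The maximum expected citations within 54 h is 196.
One optimal bundle: patch-clamp session + SAXS beamtime + calorimetry series (54 h).
Every optimal selection uses 3 experiments.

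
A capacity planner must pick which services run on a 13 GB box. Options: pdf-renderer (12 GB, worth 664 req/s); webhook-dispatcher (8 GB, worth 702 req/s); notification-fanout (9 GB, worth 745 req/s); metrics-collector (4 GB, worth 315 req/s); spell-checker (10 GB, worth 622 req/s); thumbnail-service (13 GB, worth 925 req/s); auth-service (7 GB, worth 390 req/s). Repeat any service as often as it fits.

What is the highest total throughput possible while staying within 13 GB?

1060

Taking the top-ratio services first gives webhook-dispatcher + metrics-collector for 1017 (12 GB).
Dropping webhook-dispatcher frees 8 GB; slotting in notification-fanout (9 GB) lifts the total to 1060 at 13 GB.
No other feasible combination exceeds 1060.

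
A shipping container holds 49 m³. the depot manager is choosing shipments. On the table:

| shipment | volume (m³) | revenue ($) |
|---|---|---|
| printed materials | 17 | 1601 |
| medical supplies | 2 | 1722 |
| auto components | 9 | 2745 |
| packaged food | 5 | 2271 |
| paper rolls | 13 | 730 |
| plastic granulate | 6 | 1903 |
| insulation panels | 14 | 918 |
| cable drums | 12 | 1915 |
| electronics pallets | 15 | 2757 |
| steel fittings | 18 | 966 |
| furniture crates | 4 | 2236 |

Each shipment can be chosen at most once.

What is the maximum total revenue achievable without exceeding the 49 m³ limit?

13646

Taking the top-ratio shipments first gives medical supplies + auto components + packaged food + plastic granulate + electronics pallets + furniture crates for 13634 (41 m³).
Replace plastic granulate with cable drums: the trade gains 12 net, giving 13646 at 47 m³.
The closest alternative, medical supplies + auto components + packaged food + plastic granulate + electronics pallets + furniture crates, reaches only 13634.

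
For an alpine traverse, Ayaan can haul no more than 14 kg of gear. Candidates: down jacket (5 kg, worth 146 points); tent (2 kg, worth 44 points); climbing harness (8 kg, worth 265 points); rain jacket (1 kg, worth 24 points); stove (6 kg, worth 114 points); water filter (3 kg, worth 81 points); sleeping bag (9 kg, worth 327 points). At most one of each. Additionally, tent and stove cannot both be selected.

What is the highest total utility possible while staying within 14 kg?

473

By utility per kg: sleeping bag 36.33, climbing harness 33.12, down jacket 29.20 lead.
Down jacket + sleeping bag uses 14 of the 14 kg and totals 473.
An exhaustive check of the 128 subsets confirms 473.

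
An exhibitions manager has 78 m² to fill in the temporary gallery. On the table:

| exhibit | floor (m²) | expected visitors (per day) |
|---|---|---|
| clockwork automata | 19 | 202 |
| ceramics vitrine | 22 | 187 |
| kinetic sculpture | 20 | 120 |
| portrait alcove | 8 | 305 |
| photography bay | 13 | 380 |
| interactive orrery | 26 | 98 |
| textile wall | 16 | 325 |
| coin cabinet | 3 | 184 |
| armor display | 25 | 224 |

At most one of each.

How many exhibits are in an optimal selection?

5

The maximum expected visitors within 78 m² is 1418.
One optimal bundle: portrait alcove + photography bay + textile wall + coin cabinet + armor display (65 m²).
All optima have 5 exhibits.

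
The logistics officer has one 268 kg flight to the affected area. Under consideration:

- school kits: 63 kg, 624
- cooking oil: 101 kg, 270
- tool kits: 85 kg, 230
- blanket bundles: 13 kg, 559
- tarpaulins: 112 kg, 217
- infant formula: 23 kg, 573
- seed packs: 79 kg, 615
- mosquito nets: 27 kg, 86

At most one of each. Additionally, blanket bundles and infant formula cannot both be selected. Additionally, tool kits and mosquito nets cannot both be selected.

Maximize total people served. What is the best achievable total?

2082

Density check — blanket bundles 43.00, infant formula 24.91, school kits 9.90, seed packs 7.78 are the best per kg.
School kits + cooking oil + infant formula + seed packs uses 266 of the 268 kg and totals 2082.
Runner-up school kits + cooking oil + blanket bundles + seed packs tops out at 2068.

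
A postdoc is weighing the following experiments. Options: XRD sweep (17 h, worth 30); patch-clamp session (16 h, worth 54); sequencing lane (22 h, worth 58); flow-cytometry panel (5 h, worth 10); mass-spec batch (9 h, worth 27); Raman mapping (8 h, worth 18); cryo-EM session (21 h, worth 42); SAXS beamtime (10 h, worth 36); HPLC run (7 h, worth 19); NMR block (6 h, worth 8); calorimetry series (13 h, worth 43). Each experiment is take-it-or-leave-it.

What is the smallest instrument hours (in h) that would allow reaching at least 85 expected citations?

26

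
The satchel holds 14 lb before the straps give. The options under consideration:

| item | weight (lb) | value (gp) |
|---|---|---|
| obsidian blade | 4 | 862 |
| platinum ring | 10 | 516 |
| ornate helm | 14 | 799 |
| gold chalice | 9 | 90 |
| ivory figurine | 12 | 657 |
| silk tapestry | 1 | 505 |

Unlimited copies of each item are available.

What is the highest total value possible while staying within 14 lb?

7070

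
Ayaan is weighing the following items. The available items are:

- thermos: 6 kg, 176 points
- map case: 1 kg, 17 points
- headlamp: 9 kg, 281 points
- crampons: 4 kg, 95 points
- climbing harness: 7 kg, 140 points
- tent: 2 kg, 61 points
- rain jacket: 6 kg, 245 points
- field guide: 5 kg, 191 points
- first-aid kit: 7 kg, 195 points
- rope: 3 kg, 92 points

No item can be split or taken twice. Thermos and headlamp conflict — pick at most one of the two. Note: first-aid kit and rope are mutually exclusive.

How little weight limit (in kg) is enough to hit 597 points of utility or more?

Minimise kg subject to total utility ≥ 597.
thermos + rain jacket + field guide: 612 utility at 17 kg.
Below 17 kg the best achievable stays under 597.

17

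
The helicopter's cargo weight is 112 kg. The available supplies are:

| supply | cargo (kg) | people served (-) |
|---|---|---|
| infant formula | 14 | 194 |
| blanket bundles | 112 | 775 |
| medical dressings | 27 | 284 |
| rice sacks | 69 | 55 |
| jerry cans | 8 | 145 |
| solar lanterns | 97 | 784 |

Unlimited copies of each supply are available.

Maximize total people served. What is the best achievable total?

Taking 14×jerry cans: 112 kg used, 2030 in people served.
No other feasible combination exceeds 2030.

2030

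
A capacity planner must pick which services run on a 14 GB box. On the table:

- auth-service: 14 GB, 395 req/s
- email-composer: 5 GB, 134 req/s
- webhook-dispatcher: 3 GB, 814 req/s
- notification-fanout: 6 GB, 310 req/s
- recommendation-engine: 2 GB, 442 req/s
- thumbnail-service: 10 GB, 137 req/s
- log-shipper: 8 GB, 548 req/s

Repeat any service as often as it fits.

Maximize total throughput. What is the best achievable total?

3698

By throughput per GB: webhook-dispatcher 271.33, recommendation-engine 221.00, log-shipper 68.50, notification-fanout 51.67 lead.
Taking 4×webhook-dispatcher + recommendation-engine: 14 GB used, 3698 in throughput.
That's the maximum — no swap from here does better than 3698.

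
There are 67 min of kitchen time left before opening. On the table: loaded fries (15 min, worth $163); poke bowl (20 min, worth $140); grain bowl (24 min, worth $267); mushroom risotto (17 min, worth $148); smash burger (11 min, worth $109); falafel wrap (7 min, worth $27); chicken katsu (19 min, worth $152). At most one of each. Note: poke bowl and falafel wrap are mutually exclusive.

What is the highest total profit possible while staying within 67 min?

687

Best packing: loaded fries + grain bowl + mushroom risotto + smash burger — 67 min, 687 total.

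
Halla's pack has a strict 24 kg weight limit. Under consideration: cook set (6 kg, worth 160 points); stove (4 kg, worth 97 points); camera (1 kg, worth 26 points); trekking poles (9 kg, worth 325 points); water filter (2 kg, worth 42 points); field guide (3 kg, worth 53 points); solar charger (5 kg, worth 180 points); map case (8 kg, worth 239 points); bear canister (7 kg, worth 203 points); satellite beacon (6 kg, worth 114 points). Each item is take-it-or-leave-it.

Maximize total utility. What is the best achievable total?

786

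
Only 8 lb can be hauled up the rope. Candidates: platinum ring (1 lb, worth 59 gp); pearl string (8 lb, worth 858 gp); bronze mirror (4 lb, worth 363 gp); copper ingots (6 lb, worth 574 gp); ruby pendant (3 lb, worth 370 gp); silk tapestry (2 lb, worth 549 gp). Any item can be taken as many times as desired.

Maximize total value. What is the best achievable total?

Taking 4×silk tapestry: 8 lb used, 2196 in value.

2196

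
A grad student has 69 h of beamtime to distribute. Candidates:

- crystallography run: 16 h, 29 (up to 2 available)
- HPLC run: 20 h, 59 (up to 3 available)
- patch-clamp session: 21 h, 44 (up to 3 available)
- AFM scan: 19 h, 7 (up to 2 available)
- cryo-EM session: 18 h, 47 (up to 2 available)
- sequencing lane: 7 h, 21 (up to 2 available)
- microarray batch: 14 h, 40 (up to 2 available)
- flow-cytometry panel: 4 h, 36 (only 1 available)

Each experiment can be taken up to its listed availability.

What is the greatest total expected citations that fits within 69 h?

The ratio heuristic lands on 2×HPLC run + 2×sequencing lane + flow-cytometry panel (196) but leaves 11 h idle.
The 7 h tied up in sequencing lane is better spent on cryo-EM session — total rises to 222 (69 h).
Every other selection either busts 69 h or exceeds an availability limit or fails to beat 222.

222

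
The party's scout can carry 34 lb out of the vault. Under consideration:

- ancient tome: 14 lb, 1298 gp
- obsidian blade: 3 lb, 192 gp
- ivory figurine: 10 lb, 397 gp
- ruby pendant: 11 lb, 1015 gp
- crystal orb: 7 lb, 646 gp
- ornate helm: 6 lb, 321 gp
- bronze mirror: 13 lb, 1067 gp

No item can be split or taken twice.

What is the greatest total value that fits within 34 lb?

3011

Density check — ancient tome 92.71, crystal orb 92.29, ruby pendant 92.27 are the best per lb.
The ratio heuristic lands on ancient tome + ruby pendant + crystal orb (2959) but leaves 2 lb idle.
Replace ruby pendant with bronze mirror: the trade gains 52 net, giving 3011 at 34 lb.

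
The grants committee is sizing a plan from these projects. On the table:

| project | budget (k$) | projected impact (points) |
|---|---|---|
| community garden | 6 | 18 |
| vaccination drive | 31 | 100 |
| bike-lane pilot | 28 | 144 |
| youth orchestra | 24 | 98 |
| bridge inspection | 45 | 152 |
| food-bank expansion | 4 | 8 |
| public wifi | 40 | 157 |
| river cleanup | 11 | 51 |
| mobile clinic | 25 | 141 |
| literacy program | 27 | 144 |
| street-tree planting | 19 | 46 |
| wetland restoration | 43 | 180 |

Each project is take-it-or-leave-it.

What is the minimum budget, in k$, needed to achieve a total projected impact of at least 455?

Minimise k$ subject to total projected impact ≥ 455.
community garden + bike-lane pilot + food-bank expansion + mobile clinic + literacy program: 455 projected impact at 90 k$.
Any bundle with less than 90 k$ falls short of 455.

90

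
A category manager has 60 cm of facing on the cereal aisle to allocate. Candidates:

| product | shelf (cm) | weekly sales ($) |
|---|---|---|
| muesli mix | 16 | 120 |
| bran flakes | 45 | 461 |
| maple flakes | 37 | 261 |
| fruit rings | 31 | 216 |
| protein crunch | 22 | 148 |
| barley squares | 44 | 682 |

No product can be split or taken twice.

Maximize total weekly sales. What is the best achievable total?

The ratio ordering already packs tightly: muesli mix + barley squares, 60 cm, 802.
Nothing else within 60 cm beats 802.

802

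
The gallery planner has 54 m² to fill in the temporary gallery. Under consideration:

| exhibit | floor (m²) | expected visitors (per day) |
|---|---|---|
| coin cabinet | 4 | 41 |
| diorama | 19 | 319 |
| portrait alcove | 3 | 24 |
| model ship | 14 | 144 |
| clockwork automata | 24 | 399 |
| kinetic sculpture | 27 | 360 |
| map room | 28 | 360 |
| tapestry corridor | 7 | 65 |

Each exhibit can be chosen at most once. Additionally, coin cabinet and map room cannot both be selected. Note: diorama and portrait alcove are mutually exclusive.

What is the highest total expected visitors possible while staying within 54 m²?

824

Coin cabinet + diorama + clockwork automata + tapestry corridor uses 54 of the 54 m² and totals 824.
No other feasible combination exceeds 824.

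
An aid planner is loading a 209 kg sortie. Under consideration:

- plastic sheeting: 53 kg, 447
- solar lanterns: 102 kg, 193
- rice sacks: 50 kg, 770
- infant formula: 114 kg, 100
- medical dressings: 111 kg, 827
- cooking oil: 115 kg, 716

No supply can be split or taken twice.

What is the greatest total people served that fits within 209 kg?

Ranking by ratio (people served/kg): rice sacks 15.40, plastic sheeting 8.43, medical dressings 7.45, cooking oil 6.23.
Filling by ratio: plastic sheeting + solar lanterns + rice sacks for 1410, with 4 kg left unused.
Replace plastic sheeting and solar lanterns with medical dressings: the trade gains 187 net, giving 1597 at 161 kg.

1597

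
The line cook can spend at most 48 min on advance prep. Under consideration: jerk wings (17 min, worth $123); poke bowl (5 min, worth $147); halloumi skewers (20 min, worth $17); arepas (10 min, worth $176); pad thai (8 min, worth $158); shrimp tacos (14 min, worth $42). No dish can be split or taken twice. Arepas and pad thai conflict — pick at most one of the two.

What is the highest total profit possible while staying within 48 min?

488

Best packing: jerk wings + poke bowl + arepas + shrimp tacos — 46 min, 488 total.
That's the maximum — no feasible swap from here does better than 488.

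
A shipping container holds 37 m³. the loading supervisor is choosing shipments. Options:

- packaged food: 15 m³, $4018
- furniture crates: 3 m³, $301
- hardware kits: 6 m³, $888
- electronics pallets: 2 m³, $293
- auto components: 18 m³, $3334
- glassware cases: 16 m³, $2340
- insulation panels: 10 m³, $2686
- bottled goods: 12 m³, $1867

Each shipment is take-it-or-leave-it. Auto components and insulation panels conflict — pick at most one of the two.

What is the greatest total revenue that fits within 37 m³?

Density check — insulation panels 268.60, packaged food 267.87, auto components 185.22 are the best per m³.
Taking packaged food + insulation panels + bottled goods: 37 m³ used, 8571 in revenue.
That's the maximum — no feasible swap from here does better than 8571.

8571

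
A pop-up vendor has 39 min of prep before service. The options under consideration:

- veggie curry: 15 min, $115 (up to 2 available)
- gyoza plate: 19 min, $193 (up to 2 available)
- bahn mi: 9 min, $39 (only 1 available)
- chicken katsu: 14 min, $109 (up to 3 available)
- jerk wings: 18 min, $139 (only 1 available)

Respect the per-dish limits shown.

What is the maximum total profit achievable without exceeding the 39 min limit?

386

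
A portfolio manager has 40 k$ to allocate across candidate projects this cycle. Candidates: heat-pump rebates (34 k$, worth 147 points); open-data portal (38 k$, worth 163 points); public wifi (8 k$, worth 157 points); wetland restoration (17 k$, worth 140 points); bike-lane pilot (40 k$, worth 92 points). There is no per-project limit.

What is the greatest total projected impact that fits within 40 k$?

785

Best packing: 5×public wifi — 40 k$, 785 total.
No other feasible combination exceeds 785.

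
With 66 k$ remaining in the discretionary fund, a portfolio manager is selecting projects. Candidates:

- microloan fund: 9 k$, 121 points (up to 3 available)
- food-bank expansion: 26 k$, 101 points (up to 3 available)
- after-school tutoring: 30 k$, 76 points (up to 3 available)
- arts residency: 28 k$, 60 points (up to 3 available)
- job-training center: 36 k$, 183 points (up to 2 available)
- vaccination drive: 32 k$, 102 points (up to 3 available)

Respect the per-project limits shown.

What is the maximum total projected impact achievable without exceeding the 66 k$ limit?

By projected impact per k$: microloan fund 13.44, job-training center 5.08, food-bank expansion 3.88 lead.
3×microloan fund + job-training center uses 63 of the 66 k$ and totals 546.
No other feasible combination exceeds 546.

546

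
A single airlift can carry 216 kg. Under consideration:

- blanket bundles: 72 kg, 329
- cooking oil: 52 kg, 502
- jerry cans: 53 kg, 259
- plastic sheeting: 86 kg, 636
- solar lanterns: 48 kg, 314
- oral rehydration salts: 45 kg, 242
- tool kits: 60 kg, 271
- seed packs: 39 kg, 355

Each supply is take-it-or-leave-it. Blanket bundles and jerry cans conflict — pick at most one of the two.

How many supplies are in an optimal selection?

4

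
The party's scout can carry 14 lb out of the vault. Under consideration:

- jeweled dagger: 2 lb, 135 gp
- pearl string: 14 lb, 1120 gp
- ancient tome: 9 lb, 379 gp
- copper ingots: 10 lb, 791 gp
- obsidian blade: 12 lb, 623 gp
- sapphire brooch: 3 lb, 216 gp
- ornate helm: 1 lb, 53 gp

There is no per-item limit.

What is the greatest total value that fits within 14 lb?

1120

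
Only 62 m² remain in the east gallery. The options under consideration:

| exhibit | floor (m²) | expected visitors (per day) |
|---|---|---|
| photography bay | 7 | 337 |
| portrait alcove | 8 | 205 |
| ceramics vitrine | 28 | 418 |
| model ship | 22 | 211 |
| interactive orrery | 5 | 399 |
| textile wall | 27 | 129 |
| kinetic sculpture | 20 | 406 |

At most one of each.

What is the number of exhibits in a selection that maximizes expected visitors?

4

Optimal total is 1560.
photography bay + ceramics vitrine + interactive orrery + kinetic sculpture hits 1560 at 60 m².
Every optimal selection uses 4 exhibits.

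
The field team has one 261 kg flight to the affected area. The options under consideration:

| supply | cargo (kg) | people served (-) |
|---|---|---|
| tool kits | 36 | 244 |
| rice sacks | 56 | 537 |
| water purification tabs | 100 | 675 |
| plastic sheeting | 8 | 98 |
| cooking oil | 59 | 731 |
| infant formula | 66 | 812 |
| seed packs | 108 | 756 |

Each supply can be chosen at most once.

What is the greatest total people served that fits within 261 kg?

Greedy by ratio would take tool kits + rice sacks + plastic sheeting + cooking oil + infant formula: 225 kg used, total 2422.
Replace rice sacks and plastic sheeting with water purification tabs: the trade gains 40 net, giving 2462 at 261 kg.
Runner-up tool kits + rice sacks + plastic sheeting + cooking oil + infant formula tops out at 2422.

2462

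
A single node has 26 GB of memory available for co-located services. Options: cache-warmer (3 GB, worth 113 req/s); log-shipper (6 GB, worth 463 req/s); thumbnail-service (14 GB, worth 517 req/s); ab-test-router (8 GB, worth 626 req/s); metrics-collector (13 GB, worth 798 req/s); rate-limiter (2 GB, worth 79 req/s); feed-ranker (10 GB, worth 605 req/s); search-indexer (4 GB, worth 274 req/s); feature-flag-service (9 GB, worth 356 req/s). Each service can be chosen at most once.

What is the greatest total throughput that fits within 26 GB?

Greedy by ratio would take cache-warmer + log-shipper + ab-test-router + rate-limiter + search-indexer: 23 GB used, total 1555.
Dropping cache-warmer and search-indexer frees 7 GB; slotting in feed-ranker (10 GB) lifts the total to 1773 at 26 GB.

1773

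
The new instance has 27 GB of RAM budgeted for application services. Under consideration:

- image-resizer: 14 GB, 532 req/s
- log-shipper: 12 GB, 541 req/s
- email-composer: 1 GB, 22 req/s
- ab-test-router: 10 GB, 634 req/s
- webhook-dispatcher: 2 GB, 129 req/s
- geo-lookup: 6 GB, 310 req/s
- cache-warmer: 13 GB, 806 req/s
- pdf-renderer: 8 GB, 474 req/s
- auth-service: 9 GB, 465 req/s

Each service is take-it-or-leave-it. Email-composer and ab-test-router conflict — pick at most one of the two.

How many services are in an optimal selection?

3

Optimal total is 1590.
For example geo-lookup + cache-warmer + pdf-renderer achieves it, using 27 GB.
Every optimal selection uses 3 services.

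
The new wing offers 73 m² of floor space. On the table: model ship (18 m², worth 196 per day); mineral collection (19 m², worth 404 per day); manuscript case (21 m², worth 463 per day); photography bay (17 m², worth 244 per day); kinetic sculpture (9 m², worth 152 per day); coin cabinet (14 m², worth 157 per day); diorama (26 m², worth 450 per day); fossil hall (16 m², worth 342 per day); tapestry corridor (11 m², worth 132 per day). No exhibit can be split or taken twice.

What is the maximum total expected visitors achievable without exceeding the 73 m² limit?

Density check — manuscript case 22.05, fossil hall 21.38, mineral collection 21.26, diorama 17.31 are the best per m².
A density-first pass picks mineral collection + manuscript case + kinetic sculpture + fossil hall — 1361 at 65 m².
The 9 m² tied up in kinetic sculpture is better spent on photography bay — total rises to 1453 (73 m²).

1453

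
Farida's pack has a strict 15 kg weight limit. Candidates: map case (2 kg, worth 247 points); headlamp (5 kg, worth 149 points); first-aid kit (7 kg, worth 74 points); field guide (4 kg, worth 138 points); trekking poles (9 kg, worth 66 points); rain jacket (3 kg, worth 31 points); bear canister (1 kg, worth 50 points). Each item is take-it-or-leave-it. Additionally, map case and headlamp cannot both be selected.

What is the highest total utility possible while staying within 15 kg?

509

Best packing: map case + first-aid kit + field guide + bear canister — 14 kg, 509 total.
The spare 1 kg is too small for any remaining item, and no feasible exchange beats 509.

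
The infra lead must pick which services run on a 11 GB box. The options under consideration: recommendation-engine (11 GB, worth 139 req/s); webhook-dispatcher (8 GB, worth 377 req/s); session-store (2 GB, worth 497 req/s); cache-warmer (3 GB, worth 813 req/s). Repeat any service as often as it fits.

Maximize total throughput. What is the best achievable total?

Ranking by ratio (throughput/GB): cache-warmer 271.00, session-store 248.50, webhook-dispatcher 47.12, recommendation-engine 12.64.
The ratio ordering already packs tightly: session-store + 3×cache-warmer, 11 GB, 2936.

2936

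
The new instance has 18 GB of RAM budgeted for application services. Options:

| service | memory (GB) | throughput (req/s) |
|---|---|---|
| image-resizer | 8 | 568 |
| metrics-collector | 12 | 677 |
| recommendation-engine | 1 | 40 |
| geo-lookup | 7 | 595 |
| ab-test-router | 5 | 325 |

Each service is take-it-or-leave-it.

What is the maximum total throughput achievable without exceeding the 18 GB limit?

1203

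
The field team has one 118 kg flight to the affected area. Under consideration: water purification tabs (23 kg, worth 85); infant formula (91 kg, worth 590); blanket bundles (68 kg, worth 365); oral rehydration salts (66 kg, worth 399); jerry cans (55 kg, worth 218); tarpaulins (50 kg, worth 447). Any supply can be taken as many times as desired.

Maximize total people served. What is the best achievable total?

894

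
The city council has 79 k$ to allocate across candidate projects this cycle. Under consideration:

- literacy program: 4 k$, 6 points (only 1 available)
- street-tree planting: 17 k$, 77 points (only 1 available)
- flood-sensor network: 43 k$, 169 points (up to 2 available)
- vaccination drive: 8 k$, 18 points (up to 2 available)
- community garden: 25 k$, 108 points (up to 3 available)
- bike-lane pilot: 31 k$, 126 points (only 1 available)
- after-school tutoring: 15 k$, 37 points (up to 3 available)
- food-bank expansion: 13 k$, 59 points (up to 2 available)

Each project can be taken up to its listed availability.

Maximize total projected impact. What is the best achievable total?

334

By projected impact per k$: food-bank expansion 4.54, street-tree planting 4.53, community garden 4.32 lead.
Greedy by ratio would take street-tree planting + vaccination drive + community garden + 2×food-bank expansion: 76 k$ used, total 321.
Replace street-tree planting and vaccination drive with community garden: the trade gains 13 net, giving 334 at 76 k$.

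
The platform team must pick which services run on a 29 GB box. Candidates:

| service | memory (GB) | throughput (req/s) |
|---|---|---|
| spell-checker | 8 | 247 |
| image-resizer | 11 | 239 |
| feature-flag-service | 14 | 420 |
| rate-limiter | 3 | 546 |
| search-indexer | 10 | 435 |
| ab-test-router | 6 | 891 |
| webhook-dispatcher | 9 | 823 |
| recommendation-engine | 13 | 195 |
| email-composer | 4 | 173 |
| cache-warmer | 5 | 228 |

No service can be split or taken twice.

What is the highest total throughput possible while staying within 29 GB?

2695

Ranking by ratio (throughput/GB): rate-limiter 182.00, ab-test-router 148.50, webhook-dispatcher 91.44, cache-warmer 45.60.
The ratio heuristic lands on rate-limiter + ab-test-router + webhook-dispatcher + email-composer + cache-warmer (2661) but leaves 2 GB idle.
The 9 GB tied up in email-composer and cache-warmer is better spent on search-indexer — total rises to 2695 (28 GB).
Runner-up rate-limiter + ab-test-router + webhook-dispatcher + email-composer + cache-warmer tops out at 2661.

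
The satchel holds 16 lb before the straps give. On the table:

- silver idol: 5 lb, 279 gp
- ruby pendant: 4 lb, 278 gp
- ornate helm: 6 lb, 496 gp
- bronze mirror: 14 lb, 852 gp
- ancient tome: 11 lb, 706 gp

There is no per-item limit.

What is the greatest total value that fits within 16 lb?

1270

Best packing: ruby pendant + 2×ornate helm — 16 lb, 1270 total.
Every other selection either busts 16 lb or fails to beat 1270.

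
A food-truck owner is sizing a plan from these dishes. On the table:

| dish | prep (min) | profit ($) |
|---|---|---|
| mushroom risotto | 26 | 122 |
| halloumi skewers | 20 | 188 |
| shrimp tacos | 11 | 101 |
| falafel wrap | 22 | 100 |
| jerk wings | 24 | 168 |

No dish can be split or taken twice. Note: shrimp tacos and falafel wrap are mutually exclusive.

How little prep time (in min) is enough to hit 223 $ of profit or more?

Need the lightest bundle worth ≥ 223.
halloumi skewers + shrimp tacos: 289 profit at 31 min.
No combination under 31 min hits 223.

31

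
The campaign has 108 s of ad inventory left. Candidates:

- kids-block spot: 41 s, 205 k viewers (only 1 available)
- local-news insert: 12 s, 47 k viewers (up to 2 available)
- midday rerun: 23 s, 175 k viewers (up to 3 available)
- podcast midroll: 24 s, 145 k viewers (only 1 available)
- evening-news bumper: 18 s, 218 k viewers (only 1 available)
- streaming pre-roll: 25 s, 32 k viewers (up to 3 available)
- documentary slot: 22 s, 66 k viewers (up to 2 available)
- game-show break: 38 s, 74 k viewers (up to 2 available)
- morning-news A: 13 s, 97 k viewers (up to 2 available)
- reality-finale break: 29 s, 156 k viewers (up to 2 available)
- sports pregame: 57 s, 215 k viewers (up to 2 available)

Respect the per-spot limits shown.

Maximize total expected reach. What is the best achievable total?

The ratio ordering already packs tightly: 3×midday rerun + evening-news bumper + morning-news A, 100 s, 840.

840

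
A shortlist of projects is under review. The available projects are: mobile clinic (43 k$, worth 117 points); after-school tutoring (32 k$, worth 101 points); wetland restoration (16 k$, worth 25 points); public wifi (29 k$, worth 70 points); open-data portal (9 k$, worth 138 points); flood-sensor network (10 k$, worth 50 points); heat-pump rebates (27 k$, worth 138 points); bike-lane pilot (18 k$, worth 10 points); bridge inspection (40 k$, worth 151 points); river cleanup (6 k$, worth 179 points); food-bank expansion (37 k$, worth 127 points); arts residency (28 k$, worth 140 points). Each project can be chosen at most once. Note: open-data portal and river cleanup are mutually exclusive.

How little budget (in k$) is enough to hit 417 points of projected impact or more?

61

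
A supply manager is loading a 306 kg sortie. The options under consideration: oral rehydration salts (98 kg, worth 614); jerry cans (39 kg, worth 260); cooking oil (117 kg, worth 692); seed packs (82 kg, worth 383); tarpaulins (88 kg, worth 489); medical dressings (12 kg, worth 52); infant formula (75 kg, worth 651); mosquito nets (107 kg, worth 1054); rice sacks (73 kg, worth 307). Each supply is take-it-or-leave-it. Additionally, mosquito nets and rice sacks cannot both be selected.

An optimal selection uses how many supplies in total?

Best achievable people served is 2397.
For example cooking oil + infant formula + mosquito nets achieves it, using 299 kg.
Every optimal selection uses 3 supplies.

3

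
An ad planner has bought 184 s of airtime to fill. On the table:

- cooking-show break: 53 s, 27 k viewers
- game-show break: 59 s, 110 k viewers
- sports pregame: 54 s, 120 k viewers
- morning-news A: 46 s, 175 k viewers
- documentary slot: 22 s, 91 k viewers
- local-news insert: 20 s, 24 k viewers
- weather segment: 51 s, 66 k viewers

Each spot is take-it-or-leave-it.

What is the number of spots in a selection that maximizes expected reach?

4

Optimal total is 496.
game-show break + sports pregame + morning-news A + documentary slot hits 496 at 181 s.
Any selection reaching 496 contains exactly 4 spots.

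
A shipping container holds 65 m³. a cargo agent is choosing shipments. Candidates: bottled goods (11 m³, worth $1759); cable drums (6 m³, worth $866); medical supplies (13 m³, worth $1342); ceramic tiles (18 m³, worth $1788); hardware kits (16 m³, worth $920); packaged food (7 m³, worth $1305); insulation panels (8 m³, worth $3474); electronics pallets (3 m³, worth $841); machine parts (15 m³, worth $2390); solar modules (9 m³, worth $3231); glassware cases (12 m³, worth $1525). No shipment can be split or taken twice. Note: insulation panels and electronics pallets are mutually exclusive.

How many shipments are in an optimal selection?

Optimal total is 13684.
For example bottled goods + packaged food + insulation panels + machine parts + solar modules + glassware cases achieves it, using 62 m³.
Every optimal selection uses 6 shipments.

6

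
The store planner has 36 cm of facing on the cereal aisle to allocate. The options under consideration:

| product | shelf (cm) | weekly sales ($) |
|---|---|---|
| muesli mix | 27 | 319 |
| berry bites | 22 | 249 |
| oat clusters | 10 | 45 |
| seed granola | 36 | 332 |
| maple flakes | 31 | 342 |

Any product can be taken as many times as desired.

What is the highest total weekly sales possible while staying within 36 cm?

342

By weekly sales per cm: muesli mix 11.81, berry bites 11.32, maple flakes 11.03, seed granola 9.22 lead.
A density-first pass picks muesli mix — 319 at 27 cm.
The 27 cm tied up in muesli mix is better spent on maple flakes — total rises to 342 (31 cm).
Every other selection either busts 36 cm or fails to beat 342.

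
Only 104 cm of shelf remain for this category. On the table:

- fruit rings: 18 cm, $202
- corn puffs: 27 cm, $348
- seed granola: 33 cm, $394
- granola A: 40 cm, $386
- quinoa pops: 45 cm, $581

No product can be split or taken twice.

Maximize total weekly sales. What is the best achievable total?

1177

Greedy by ratio would take fruit rings + corn puffs + quinoa pops: 90 cm used, total 1131.
The 27 cm tied up in corn puffs is better spent on seed granola — total rises to 1177 (96 cm).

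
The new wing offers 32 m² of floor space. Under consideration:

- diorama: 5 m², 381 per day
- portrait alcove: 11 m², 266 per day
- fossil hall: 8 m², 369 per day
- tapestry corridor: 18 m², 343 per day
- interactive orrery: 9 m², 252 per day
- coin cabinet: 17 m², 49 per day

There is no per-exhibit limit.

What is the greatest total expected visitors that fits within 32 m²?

6×diorama uses 30 of the 32 m² and totals 2286.
Every other selection either busts 32 m² or fails to beat 2286.

2286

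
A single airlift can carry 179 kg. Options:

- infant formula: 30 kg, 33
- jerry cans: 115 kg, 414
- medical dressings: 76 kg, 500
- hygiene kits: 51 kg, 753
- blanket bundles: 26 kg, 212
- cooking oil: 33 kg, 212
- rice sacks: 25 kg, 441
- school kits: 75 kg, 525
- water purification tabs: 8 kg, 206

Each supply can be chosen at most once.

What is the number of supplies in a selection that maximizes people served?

The maximum people served within 179 kg is 1931.
One optimal bundle: hygiene kits + blanket bundles + rice sacks + school kits (177 kg).
Any selection reaching 1931 contains exactly 4 supplies.

4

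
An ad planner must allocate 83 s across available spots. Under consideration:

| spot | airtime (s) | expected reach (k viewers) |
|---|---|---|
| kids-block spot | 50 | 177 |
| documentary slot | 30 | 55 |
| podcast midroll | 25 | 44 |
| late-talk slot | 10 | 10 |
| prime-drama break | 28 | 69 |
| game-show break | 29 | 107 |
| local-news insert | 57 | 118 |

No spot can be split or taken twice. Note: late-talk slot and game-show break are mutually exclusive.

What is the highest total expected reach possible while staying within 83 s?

284

By expected reach per s: game-show break 3.69, kids-block spot 3.54, prime-drama break 2.46, local-news insert 2.07 lead.
Best packing: kids-block spot + game-show break — 79 s, 284 total.
Runner-up kids-block spot + prime-drama break tops out at 246.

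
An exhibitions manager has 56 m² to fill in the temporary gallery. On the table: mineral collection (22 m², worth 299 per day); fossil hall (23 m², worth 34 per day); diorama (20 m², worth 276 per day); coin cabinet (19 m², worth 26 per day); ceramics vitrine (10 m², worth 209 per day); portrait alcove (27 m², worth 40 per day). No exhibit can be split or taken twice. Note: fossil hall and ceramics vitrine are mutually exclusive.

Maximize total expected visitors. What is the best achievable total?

784

Best packing: mineral collection + diorama + ceramics vitrine — 52 m², 784 total.
An exhaustive check of the 64 subsets confirms 784.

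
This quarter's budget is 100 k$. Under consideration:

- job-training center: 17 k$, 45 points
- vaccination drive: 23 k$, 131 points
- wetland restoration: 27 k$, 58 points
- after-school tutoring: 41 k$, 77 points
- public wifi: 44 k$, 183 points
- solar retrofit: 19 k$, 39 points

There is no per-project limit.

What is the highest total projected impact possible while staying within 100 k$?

524

The ratio ordering already packs tightly: 4×vaccination drive, 92 k$, 524.
No other feasible combination exceeds 524.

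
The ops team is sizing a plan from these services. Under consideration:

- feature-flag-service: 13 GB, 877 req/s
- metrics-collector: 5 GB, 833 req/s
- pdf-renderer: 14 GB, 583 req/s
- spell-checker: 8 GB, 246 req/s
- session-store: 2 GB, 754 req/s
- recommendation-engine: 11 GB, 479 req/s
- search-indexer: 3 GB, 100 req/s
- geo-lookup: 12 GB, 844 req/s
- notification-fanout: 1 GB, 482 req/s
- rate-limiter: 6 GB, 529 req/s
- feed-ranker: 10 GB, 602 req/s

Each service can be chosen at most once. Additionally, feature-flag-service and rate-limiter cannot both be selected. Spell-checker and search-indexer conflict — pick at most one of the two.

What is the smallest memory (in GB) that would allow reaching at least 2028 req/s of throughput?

Look for the lowest-memory combination reaching 2028.
metrics-collector + session-store + notification-fanout reaches 2069 using 8 GB.
No combination under 8 GB hits 2028.

8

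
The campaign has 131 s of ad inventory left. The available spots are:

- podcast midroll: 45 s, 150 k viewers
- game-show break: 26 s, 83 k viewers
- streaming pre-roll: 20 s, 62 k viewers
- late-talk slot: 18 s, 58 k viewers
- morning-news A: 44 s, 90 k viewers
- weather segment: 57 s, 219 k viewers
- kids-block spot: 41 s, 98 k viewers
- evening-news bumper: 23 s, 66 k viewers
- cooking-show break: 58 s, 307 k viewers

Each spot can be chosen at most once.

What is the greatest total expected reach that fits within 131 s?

Density check — cooking-show break 5.29, weather segment 3.84, podcast midroll 3.33, late-talk slot 3.22 are the best per s.
A density-first pass picks weather segment + cooking-show break — 526 at 115 s.
The 57 s tied up in weather segment is better spent on podcast midroll + game-show break — total rises to 540 (129 s).
The spare 2 s is too small for any remaining spot, and no exchange beats 540.

540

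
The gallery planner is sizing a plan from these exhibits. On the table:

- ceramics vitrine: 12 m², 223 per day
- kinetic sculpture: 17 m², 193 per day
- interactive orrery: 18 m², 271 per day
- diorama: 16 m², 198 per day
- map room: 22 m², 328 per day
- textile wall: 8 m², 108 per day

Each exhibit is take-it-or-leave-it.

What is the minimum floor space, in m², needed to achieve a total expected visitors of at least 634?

42

Minimise m² subject to total expected visitors ≥ 634.
Taking ceramics vitrine + map room + textile wall gives 659 (≥ 634) for 42 m².
Any bundle with less than 42 m² falls short of 634.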